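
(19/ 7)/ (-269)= -19/ 1883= -0.01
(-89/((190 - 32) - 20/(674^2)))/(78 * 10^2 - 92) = -10107641/138311558076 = -0.00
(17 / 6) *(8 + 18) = 221 / 3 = 73.67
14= 14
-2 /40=-1 /20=-0.05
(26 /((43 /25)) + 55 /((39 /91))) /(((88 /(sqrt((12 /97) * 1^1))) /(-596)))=-2757245 * sqrt(291) /137643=-341.72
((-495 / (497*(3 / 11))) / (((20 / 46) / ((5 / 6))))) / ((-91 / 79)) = 1099285 / 180908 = 6.08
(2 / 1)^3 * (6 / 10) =24 / 5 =4.80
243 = 243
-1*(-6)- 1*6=0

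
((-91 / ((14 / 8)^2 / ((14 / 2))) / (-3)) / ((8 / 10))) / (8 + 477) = 52 / 291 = 0.18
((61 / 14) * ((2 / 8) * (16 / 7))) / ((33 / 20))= 2440 / 1617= 1.51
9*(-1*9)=-81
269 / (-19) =-269 / 19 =-14.16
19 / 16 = 1.19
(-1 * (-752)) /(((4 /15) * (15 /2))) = 376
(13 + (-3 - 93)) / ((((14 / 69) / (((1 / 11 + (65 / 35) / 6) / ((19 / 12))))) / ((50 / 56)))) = -26487375 / 286748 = -92.37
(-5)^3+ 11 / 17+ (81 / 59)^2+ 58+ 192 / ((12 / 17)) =12281113 / 59177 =207.53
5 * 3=15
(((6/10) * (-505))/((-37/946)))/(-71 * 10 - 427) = -6.81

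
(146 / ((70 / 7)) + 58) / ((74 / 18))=3267 / 185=17.66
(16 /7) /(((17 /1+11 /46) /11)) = 8096 /5551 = 1.46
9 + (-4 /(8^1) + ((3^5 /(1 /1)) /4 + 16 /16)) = 281 /4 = 70.25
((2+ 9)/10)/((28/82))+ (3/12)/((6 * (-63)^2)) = 1534307/476280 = 3.22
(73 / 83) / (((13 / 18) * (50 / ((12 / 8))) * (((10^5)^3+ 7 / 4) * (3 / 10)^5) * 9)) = 584000 / 349596000000000611793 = 0.00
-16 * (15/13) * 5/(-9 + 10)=-1200/13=-92.31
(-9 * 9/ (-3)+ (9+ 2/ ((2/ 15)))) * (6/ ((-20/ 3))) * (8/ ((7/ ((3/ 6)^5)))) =-459/ 280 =-1.64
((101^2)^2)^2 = 10828567056280801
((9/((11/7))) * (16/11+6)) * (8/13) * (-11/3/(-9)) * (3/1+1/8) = 14350/429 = 33.45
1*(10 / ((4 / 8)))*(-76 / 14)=-760 / 7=-108.57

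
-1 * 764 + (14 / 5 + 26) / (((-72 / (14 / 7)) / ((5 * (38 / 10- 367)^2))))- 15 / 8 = -105684567 / 200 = -528422.84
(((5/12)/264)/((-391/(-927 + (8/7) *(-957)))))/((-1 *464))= -1025/58308096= -0.00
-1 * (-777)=777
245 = 245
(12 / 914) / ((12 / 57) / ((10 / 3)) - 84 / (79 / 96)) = -7505 / 58313657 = -0.00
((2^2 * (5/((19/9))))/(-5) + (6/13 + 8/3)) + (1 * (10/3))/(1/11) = 28084/741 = 37.90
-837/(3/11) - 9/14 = -42975/14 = -3069.64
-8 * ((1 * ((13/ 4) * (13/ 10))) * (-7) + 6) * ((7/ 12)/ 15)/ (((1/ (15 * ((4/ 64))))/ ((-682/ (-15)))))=2250941/ 7200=312.63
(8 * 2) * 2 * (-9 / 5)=-57.60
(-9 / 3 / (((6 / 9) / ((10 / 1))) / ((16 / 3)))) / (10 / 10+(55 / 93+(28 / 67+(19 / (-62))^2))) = -185434560 / 1625041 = -114.11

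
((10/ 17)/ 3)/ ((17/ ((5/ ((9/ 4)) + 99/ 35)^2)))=5062562/ 17205615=0.29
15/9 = 5/3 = 1.67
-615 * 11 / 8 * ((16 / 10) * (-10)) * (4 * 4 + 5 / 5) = 230010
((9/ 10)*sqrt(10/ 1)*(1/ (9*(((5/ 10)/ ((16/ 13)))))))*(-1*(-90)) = 288*sqrt(10)/ 13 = 70.06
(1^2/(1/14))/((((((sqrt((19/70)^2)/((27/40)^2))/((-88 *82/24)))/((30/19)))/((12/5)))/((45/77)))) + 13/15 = -15647.39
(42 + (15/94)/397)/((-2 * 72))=-522457/1791264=-0.29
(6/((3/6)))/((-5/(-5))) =12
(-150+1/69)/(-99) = 10349/6831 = 1.52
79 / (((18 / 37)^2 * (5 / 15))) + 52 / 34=1841375 / 1836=1002.93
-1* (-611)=611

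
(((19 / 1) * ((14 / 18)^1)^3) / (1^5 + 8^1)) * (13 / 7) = 12103 / 6561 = 1.84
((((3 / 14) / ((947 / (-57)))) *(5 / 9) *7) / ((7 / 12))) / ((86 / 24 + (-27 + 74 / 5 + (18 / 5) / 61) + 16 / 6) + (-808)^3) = 695400 / 4266207126749183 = 0.00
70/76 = 35/38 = 0.92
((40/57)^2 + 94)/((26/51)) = 2609551/14079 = 185.35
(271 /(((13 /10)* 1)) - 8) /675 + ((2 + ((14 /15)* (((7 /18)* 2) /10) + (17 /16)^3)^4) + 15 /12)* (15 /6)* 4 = 4480278311722618095275004253 /75962322666997678080000000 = 58.98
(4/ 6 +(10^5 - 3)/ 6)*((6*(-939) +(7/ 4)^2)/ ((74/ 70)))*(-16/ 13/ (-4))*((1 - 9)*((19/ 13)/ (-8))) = -161929119275/ 4056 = -39923352.88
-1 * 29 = -29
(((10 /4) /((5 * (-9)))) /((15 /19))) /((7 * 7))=-0.00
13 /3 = 4.33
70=70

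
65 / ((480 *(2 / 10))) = 65 / 96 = 0.68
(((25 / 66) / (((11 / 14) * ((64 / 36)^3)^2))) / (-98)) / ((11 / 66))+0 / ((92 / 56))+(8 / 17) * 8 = 909233462503 / 241575133184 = 3.76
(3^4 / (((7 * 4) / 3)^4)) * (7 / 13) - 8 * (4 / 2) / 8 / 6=-1121821 / 3424512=-0.33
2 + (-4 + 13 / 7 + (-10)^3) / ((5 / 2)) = -2792 / 7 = -398.86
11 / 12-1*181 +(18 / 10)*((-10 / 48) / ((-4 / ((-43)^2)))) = -647 / 96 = -6.74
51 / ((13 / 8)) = 408 / 13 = 31.38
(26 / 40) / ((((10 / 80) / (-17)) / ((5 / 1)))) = -442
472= 472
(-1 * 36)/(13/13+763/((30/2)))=-270/389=-0.69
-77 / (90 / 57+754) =-1463 / 14356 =-0.10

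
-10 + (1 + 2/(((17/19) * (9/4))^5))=-8.94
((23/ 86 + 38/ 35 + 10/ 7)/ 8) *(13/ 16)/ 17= 108849/ 6549760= 0.02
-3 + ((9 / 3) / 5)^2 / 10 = -741 / 250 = -2.96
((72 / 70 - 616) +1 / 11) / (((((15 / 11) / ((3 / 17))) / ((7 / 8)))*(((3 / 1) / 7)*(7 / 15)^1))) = -236729 / 680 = -348.13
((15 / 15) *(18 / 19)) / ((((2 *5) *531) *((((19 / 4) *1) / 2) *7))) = 8 / 745465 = 0.00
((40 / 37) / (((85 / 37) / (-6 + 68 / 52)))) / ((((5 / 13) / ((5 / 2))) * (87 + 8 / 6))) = -732 / 4505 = -0.16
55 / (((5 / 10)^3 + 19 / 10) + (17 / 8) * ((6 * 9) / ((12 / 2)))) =1100 / 423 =2.60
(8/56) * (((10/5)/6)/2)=1/42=0.02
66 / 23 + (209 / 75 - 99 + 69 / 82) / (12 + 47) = 10457749 / 8345550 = 1.25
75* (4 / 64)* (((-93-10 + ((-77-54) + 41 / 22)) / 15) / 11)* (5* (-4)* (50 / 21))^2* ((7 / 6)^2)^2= -19550234375 / 705672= -27704.42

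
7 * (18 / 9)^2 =28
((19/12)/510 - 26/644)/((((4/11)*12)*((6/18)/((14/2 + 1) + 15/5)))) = -4443241/15765120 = -0.28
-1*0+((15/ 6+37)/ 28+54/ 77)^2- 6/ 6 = 1313145/ 379456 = 3.46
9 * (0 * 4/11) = 0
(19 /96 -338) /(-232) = 32429 /22272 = 1.46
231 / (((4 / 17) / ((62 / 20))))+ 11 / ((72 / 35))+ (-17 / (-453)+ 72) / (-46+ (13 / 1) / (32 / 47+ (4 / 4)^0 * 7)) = 52989156203 / 17389764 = 3047.15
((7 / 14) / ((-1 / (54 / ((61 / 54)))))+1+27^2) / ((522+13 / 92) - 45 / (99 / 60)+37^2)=43588864 / 115060335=0.38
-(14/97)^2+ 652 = 651.98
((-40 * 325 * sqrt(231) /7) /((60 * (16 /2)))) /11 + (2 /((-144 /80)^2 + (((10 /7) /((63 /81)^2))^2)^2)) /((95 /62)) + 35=7910659899396485 /225773665752339 - 325 * sqrt(231) /924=29.69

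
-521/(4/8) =-1042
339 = 339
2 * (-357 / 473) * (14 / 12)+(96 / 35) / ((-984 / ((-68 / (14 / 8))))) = -1.65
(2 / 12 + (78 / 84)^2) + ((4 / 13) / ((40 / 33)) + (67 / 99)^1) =2471471 / 1261260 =1.96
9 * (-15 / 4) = -135 / 4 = -33.75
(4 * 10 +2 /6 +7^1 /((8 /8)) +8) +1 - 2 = 54.33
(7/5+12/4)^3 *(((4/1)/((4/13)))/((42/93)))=2452.08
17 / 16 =1.06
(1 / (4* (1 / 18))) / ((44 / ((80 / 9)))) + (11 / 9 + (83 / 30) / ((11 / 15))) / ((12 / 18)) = 8.40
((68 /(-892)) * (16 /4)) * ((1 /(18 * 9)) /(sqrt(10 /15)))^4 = -17 /17065633392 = -0.00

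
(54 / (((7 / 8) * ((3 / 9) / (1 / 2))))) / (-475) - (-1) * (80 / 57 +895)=8939681 / 9975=896.21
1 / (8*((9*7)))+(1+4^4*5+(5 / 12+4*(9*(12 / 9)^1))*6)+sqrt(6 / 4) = sqrt(6) / 2+792037 / 504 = 1572.73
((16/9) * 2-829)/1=-7429/9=-825.44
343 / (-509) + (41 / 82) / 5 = -2921 / 5090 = -0.57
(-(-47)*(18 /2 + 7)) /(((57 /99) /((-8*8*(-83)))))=131822592 /19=6938031.16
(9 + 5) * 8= 112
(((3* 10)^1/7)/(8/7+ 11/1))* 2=12/17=0.71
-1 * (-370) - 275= 95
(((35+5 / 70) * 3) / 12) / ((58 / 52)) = 6383 / 812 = 7.86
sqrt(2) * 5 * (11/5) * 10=110 * sqrt(2)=155.56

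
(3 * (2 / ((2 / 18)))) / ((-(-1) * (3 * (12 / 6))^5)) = 1 / 144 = 0.01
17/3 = 5.67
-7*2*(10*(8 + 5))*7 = -12740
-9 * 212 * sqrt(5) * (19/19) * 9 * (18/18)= -17172 * sqrt(5)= -38397.76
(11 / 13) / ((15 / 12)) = 0.68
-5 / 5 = -1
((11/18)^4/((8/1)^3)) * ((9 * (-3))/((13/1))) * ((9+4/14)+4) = -453871/60383232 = -0.01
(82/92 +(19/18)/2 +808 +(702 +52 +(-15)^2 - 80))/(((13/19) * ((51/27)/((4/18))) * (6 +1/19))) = 510660131/10521810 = 48.53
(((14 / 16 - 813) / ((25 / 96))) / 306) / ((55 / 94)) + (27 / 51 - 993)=-70818436 / 70125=-1009.89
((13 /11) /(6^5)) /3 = 13 /256608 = 0.00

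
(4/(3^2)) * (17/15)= 68/135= 0.50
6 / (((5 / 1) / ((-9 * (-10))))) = 108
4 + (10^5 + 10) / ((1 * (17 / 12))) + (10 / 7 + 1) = 8401605 / 119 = 70601.72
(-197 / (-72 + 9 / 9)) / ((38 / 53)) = 10441 / 2698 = 3.87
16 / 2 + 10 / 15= 26 / 3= 8.67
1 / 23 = 0.04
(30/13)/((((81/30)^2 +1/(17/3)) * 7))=17000/385021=0.04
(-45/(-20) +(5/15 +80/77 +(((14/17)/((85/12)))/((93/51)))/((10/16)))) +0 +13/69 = 365180021/93331700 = 3.91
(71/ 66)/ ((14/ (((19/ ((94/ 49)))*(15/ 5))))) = 9443/ 4136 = 2.28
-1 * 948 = -948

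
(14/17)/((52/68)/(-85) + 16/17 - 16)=-1190/21773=-0.05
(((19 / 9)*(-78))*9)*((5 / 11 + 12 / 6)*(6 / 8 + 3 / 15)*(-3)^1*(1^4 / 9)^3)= 4693 / 330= 14.22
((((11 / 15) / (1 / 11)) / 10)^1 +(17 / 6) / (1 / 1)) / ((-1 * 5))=-91 / 125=-0.73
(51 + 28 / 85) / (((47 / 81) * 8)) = 353403 / 31960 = 11.06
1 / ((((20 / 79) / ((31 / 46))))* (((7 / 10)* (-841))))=-2449 / 541604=-0.00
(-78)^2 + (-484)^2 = 240340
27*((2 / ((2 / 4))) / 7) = 15.43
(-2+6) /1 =4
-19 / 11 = -1.73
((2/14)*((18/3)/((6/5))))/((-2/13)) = -65/14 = -4.64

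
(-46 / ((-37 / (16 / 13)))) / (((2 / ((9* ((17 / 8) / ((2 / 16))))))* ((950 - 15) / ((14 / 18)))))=2576 / 26455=0.10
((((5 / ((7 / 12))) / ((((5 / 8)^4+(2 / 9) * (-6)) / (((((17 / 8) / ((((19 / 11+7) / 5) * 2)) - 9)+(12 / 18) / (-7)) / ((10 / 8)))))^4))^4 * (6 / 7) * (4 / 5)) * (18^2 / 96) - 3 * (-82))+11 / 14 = 93785817281887885144014938167449162168624158784608968893163430298158557572953800376080578209987520568715164747 / 5258944452433685009210093165718768997972215144627857438763523606291904538875194782438964843750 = 17833582029657408.51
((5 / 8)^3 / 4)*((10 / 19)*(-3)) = -1875 / 19456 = -0.10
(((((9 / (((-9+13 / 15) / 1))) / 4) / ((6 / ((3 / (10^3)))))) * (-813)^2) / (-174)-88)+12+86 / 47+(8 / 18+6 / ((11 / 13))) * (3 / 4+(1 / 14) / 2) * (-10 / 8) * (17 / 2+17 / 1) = -2931776713973 / 11174419200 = -262.37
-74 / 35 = -2.11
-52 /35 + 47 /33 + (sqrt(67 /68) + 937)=sqrt(1139) /34 + 1082164 /1155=937.93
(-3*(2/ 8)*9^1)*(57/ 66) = -513/ 88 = -5.83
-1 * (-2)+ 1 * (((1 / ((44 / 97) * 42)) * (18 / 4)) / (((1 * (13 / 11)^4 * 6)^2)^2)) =64391439630510380172035 / 32195517218718973426944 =2.00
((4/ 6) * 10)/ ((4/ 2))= 10/ 3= 3.33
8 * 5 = 40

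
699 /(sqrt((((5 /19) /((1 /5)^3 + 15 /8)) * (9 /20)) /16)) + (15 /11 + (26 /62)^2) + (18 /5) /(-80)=3159661 /2114200 + 466 * sqrt(357770) /25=11150.80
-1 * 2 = -2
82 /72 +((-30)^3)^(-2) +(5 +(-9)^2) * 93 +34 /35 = 40824562950007 /5103000000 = 8000.11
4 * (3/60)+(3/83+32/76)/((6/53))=200527/47310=4.24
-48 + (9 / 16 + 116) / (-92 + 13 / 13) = -71753 / 1456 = -49.28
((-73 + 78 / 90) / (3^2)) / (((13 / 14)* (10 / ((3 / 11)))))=-7574 / 32175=-0.24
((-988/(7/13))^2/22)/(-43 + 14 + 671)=238.37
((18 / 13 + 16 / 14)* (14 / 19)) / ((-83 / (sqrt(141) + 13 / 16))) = -460* sqrt(141) / 20501- 115 / 6308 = -0.28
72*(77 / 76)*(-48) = -66528 / 19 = -3501.47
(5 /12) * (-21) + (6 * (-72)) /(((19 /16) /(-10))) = 3629.14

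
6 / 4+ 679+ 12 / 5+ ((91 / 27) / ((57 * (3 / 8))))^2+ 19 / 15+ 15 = 29808896753 / 42633378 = 699.19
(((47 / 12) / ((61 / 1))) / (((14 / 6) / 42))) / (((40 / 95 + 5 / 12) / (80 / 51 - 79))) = -21158742 / 198067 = -106.83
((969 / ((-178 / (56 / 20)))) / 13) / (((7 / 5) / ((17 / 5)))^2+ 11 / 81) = -158783247 / 41351180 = -3.84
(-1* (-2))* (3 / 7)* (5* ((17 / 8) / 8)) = 255 / 224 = 1.14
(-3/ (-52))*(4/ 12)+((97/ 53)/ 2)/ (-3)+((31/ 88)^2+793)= 792.84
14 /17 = 0.82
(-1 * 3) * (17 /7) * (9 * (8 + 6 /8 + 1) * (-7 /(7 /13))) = 8311.18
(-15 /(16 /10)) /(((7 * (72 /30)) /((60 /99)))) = -625 /1848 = -0.34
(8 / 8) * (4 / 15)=4 / 15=0.27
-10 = -10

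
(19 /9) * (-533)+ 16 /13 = -1123.99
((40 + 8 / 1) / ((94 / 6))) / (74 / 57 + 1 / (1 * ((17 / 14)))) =17442 / 12079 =1.44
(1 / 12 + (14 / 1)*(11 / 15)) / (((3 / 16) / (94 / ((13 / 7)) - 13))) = 134964 / 65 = 2076.37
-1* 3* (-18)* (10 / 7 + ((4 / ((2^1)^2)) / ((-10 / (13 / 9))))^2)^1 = 82183 / 1050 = 78.27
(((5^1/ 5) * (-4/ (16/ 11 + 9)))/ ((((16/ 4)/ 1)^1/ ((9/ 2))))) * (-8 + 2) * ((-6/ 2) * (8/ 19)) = -7128/ 2185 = -3.26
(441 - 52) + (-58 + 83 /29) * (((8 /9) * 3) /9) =97265 /261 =372.66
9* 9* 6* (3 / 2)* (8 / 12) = 486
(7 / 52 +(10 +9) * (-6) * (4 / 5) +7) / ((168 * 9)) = -21857 / 393120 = -0.06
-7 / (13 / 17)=-119 / 13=-9.15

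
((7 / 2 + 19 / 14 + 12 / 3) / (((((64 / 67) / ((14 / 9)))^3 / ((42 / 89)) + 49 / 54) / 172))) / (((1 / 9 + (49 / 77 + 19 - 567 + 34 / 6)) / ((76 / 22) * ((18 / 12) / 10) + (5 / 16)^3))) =-4130589825945568881 / 3741601978880771840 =-1.10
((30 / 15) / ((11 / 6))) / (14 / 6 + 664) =0.00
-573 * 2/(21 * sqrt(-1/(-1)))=-382/7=-54.57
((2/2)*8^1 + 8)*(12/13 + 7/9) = 27.21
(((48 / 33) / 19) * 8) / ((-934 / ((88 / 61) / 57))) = -512 / 30851421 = -0.00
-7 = -7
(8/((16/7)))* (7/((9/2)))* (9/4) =49/4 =12.25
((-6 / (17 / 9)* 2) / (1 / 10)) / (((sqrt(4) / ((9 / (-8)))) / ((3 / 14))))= 3645 / 476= 7.66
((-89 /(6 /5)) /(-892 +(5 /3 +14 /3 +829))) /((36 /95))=8455 /2448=3.45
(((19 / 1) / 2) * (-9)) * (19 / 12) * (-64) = 8664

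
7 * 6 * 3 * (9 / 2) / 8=567 / 8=70.88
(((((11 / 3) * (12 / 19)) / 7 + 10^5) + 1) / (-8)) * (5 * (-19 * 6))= 7125094.82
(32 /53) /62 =16 /1643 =0.01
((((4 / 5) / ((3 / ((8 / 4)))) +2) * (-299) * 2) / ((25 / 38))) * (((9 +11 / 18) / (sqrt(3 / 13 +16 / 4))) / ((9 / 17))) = -1269794396 * sqrt(715) / 1670625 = -20323.92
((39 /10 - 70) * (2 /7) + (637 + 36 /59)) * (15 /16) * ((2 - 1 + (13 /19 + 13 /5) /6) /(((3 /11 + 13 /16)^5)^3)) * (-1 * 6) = -145371466740693804427167659852734113251328 /92061092761536492453107430219989707355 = -1579.08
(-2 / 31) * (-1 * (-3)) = -6 / 31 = -0.19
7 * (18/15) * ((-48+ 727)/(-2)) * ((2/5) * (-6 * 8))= 1368864/25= 54754.56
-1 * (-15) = 15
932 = 932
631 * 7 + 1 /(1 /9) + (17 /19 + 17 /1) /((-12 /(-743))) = 315437 /57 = 5533.98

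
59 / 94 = 0.63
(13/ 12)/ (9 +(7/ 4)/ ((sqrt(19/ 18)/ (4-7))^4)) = 0.01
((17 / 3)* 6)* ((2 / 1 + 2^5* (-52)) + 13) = -56066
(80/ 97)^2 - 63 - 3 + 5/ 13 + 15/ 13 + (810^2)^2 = 52653457717768458/ 122317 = 430467209936.22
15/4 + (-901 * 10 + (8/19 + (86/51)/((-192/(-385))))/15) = -12566607287/1395360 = -9006.00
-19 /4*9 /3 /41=-57 /164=-0.35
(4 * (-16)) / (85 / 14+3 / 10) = -10.04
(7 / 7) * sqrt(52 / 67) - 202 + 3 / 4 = -805 / 4 + 2 * sqrt(871) / 67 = -200.37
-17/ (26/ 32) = -272/ 13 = -20.92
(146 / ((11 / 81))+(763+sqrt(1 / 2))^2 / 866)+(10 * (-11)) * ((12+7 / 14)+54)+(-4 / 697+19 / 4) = -36935644021 / 6639622+763 * sqrt(2) / 866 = -5561.67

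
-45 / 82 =-0.55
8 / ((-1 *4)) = -2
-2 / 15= -0.13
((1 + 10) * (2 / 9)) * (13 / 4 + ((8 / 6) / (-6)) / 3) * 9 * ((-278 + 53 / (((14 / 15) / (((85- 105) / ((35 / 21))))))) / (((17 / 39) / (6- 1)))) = -117647530 / 153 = -768938.10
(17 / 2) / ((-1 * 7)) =-17 / 14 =-1.21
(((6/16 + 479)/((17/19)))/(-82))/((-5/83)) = 1209559/11152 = 108.46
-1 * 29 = -29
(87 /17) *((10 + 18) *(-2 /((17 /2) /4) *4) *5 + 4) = -773604 /289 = -2676.83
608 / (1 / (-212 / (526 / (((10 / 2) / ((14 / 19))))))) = -3061280 / 1841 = -1662.84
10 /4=5 /2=2.50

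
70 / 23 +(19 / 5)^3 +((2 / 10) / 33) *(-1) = 5494156 / 94875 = 57.91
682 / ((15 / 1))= 682 / 15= 45.47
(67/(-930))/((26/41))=-2747/24180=-0.11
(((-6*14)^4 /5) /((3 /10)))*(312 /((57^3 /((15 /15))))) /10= 191772672 /34295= 5591.86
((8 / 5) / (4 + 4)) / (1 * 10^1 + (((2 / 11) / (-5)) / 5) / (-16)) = 440 / 22001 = 0.02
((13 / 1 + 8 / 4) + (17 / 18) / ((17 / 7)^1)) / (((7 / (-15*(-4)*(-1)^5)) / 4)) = -11080 / 21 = -527.62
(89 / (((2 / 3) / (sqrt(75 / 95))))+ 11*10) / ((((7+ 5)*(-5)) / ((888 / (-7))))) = 1628 / 7+ 9879*sqrt(285) / 665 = 483.36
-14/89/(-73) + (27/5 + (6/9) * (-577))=-36961223/97455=-379.26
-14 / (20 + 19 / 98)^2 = -134456 / 3916441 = -0.03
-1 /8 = -0.12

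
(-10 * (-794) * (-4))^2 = 1008697600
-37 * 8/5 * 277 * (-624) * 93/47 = 20247488.27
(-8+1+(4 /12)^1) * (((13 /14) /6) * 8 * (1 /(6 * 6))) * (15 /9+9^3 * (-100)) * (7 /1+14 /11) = 369594550 /2673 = 138269.57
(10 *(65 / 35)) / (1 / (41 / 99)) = 5330 / 693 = 7.69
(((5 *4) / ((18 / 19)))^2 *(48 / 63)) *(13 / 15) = 1501760 / 5103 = 294.29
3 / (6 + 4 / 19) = 57 / 118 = 0.48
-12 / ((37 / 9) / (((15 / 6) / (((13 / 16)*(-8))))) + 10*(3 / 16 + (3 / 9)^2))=4320 / 2773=1.56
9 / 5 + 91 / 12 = 563 / 60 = 9.38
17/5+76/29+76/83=83479/12035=6.94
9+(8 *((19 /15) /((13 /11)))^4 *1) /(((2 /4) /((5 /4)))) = 10234740169 /289180125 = 35.39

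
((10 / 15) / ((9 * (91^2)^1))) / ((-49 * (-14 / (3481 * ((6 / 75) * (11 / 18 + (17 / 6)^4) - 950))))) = -53279096447 / 1242383524200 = -0.04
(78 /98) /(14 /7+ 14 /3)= 117 /980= 0.12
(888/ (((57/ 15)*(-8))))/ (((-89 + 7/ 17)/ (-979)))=-3078955/ 9538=-322.81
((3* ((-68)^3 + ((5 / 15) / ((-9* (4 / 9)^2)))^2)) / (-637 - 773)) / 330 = 80494583 / 39705600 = 2.03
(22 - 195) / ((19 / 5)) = -865 / 19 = -45.53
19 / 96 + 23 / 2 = 1123 / 96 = 11.70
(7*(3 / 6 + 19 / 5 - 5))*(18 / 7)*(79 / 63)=-79 / 5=-15.80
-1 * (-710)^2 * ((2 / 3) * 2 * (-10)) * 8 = 161312000 / 3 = 53770666.67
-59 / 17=-3.47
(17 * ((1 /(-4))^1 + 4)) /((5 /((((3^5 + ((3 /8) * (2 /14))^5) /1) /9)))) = 344.25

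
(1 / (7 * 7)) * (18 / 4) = 9 / 98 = 0.09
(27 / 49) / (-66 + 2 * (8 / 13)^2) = -0.01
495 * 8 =3960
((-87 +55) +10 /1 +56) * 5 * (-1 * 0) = 0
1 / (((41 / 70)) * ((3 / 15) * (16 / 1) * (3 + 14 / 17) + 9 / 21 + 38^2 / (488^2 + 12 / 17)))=4215458975 / 31282745964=0.13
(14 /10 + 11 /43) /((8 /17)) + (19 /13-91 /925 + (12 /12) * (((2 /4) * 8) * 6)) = 29868077 /1034150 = 28.88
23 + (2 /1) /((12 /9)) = 49 /2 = 24.50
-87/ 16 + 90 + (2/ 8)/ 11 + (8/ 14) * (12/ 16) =85.01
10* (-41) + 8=-402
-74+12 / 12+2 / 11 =-801 / 11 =-72.82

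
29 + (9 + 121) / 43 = 1377 / 43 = 32.02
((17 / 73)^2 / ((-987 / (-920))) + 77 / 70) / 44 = 60515753 / 2314278120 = 0.03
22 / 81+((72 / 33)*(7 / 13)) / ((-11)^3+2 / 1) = 1389142 / 5131269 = 0.27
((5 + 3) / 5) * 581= 4648 / 5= 929.60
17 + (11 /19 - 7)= 201 /19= 10.58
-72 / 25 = -2.88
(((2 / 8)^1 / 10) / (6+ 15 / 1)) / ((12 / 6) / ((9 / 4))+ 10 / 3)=3 / 10640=0.00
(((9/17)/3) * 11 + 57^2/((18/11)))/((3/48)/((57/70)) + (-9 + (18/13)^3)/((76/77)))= -33848396868/108185399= -312.87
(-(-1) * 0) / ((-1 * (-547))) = 0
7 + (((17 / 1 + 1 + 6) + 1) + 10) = 42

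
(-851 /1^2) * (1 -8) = 5957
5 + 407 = 412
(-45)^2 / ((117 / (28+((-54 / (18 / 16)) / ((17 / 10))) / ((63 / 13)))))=593700 / 1547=383.78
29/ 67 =0.43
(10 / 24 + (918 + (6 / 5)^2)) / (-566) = -275957 / 169800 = -1.63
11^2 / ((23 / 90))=10890 / 23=473.48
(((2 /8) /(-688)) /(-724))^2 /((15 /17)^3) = 4913 /13398240485376000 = 0.00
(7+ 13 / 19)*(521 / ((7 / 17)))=1293122 / 133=9722.72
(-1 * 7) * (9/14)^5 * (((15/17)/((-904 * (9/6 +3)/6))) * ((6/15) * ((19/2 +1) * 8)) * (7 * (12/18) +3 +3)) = 236196/658903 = 0.36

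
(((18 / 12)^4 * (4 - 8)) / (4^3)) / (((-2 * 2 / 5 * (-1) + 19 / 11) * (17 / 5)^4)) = -2784375 / 2972011264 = -0.00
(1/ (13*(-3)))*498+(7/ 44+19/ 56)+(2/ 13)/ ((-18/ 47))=-913337/ 72072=-12.67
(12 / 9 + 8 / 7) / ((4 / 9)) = 39 / 7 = 5.57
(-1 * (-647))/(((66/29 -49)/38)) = -712994/1355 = -526.19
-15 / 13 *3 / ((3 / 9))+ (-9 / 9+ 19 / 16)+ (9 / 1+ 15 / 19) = -1611 / 3952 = -0.41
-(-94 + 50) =44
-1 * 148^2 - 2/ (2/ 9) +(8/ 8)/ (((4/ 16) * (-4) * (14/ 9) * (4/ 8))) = -153400/ 7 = -21914.29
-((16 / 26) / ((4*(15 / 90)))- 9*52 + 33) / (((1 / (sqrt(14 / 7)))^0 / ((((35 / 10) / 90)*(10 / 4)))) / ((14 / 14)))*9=39501 / 104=379.82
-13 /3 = -4.33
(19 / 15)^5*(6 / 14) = 2476099 / 1771875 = 1.40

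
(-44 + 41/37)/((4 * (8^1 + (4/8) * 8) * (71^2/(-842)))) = 222709/1492136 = 0.15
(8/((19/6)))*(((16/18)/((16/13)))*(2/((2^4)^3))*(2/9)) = 13/65664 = 0.00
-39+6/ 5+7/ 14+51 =137/ 10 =13.70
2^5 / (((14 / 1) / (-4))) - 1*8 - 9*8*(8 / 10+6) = -17736 / 35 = -506.74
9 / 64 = 0.14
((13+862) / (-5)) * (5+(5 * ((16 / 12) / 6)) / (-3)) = -21875 / 27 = -810.19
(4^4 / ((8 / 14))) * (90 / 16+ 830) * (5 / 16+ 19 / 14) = 1250095 / 2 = 625047.50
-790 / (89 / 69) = -54510 / 89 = -612.47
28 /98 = 2 /7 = 0.29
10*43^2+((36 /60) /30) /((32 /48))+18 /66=20339333 /1100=18490.30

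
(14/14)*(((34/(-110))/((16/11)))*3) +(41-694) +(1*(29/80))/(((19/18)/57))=-10145/16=-634.06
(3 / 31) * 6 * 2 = 36 / 31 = 1.16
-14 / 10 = -7 / 5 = -1.40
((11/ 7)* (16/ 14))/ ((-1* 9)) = -88/ 441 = -0.20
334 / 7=47.71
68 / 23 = 2.96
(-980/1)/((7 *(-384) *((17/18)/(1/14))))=15/544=0.03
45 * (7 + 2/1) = 405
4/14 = 2/7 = 0.29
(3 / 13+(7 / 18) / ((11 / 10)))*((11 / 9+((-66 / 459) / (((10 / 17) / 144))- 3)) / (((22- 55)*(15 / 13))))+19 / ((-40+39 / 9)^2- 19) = 14489570659 / 24870527550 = 0.58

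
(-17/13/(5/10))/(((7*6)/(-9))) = 51/91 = 0.56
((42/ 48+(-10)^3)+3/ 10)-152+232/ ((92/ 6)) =-1044839/ 920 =-1135.69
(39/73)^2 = 1521/5329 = 0.29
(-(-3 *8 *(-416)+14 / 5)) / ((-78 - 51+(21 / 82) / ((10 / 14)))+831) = -4094588 / 287967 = -14.22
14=14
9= 9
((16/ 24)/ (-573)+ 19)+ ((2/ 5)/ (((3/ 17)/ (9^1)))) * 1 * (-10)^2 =3539419/ 1719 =2059.00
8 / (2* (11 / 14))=56 / 11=5.09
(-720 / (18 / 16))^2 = 409600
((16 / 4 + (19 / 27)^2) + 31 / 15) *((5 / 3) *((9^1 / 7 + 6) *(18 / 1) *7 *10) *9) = 8132120 / 9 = 903568.89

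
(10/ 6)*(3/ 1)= 5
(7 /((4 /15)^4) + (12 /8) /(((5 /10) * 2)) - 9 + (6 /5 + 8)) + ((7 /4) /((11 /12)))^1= 19541441 /14080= 1387.89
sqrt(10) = 3.16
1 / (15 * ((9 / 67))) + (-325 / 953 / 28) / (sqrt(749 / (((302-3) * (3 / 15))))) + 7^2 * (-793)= -5245628 / 135-65 * sqrt(1119755) / 19986316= -38856.51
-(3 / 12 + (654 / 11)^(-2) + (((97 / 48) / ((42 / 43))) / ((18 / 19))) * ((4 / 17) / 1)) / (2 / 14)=-1400159569 / 261762192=-5.35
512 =512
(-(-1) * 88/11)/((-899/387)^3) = -463684824/726572699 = -0.64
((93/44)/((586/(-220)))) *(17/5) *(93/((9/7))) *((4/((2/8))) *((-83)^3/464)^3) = 21378300652140652946677/3658740224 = 5843076945421.49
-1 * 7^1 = -7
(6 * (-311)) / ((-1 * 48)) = 311 / 8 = 38.88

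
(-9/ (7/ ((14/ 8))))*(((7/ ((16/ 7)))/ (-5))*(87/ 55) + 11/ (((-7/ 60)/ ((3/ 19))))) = 83510811/ 2340800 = 35.68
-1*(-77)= 77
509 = 509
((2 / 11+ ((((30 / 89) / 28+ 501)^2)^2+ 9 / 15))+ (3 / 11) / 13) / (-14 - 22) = -108585255279835932816315259 / 62041274644789440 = -1750209935.27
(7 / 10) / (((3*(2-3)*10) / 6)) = -7 / 50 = -0.14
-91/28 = -13/4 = -3.25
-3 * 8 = -24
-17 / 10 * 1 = -17 / 10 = -1.70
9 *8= 72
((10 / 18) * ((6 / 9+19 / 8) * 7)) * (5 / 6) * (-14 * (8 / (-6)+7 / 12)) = 89425 / 864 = 103.50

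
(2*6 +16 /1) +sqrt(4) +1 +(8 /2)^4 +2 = 289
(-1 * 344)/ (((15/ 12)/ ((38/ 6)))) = -26144/ 15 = -1742.93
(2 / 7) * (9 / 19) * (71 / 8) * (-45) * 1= -28755 / 532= -54.05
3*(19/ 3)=19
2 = 2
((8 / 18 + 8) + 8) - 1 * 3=121 / 9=13.44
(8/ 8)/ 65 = 1/ 65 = 0.02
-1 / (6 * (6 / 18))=-1 / 2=-0.50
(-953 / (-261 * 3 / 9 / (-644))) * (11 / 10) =-7759.83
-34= -34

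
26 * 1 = 26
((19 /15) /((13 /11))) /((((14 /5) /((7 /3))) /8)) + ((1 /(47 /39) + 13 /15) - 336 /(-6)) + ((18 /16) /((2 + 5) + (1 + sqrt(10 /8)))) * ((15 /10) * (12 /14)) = 3141330148 /48308715 - 81 * sqrt(5) /7028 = 65.00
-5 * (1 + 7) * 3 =-120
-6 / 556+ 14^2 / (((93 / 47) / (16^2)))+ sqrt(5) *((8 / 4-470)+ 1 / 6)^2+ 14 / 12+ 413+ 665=341750056 / 12927+ 7879249 *sqrt(5) / 36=515840.71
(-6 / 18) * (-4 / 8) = 1 / 6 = 0.17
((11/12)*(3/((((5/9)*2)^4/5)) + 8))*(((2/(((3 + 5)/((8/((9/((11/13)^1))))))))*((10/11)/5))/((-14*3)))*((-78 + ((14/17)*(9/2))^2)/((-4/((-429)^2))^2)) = 13793928801965169/7616000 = 1811177626.31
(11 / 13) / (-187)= -1 / 221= -0.00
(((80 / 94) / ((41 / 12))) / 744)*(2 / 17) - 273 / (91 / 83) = -252866681 / 1015529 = -249.00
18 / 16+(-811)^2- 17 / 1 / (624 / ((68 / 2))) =102604507 / 156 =657721.20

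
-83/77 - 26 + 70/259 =-76375/2849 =-26.81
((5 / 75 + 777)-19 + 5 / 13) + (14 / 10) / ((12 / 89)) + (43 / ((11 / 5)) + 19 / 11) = 2259707 / 2860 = 790.11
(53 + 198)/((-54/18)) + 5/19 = -4754/57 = -83.40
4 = 4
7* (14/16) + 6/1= 97/8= 12.12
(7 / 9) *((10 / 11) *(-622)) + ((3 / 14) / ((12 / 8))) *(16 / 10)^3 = -38046812 / 86625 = -439.21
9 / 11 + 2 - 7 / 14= 51 / 22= 2.32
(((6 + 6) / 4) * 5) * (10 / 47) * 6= 900 / 47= 19.15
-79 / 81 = -0.98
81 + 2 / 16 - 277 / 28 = 3989 / 56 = 71.23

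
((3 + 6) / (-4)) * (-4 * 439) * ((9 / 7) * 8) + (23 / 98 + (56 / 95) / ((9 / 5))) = 681035389 / 16758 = 40639.42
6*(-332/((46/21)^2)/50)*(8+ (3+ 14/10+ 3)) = -8455293/66125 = -127.87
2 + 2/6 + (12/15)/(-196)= 1712/735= 2.33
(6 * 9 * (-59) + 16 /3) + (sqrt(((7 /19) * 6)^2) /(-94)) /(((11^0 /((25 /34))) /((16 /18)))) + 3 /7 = -337955995 /106267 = -3180.25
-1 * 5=-5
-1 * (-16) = 16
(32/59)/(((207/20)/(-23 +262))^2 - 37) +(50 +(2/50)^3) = 38953882791935359/779305142328125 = 49.99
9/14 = 0.64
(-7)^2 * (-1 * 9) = -441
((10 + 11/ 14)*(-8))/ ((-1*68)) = 151/ 119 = 1.27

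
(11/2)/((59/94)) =517/59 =8.76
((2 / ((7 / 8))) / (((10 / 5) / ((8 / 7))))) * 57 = 3648 / 49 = 74.45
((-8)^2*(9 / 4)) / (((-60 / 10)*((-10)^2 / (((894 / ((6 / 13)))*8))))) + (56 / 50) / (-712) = -3309947 / 890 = -3719.04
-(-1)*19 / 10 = 19 / 10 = 1.90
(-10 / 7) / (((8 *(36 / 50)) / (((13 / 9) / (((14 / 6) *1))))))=-1625 / 10584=-0.15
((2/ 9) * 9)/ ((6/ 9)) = 3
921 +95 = 1016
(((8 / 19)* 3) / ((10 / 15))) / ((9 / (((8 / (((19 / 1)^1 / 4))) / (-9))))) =-128 / 3249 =-0.04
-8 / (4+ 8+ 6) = -4 / 9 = -0.44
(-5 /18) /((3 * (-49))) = 5 /2646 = 0.00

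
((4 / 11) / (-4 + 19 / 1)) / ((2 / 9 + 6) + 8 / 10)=3 / 869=0.00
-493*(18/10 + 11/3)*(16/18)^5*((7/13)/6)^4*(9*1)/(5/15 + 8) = -198784667648/1897310800125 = -0.10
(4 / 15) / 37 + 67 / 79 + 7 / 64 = 0.96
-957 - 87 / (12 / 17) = -4321 / 4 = -1080.25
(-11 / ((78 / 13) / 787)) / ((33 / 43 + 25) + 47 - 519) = 372251 / 115128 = 3.23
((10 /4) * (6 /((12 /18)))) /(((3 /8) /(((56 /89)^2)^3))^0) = 45 /2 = 22.50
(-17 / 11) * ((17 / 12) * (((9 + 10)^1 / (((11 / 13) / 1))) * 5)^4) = -672303965880625 / 1932612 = -347873223.33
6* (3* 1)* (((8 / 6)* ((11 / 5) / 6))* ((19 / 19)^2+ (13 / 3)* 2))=1276 / 15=85.07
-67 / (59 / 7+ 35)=-469 / 304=-1.54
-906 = -906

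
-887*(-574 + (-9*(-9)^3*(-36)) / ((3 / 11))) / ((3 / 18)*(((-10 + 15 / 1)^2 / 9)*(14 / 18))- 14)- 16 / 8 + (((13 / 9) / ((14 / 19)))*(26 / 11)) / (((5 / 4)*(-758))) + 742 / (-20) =-140173626506366207 / 2487267090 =-56356483.42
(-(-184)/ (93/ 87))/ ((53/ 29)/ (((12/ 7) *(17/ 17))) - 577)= -1856928/ 6213175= -0.30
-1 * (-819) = 819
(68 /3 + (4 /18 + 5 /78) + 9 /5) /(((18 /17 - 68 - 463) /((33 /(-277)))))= 492337 /88476570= 0.01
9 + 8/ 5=53/ 5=10.60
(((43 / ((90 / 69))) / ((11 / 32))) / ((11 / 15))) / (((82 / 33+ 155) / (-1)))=-47472 / 57167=-0.83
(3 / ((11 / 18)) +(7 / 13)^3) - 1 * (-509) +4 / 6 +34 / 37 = 1383252346 / 2682537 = 515.65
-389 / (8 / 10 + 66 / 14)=-13615 / 193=-70.54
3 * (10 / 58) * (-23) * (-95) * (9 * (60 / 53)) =17698500 / 1537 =11514.96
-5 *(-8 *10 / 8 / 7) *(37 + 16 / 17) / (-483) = -10750 / 19159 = -0.56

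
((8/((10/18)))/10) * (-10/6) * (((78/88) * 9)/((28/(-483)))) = 72657/220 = 330.26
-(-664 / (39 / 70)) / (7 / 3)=6640 / 13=510.77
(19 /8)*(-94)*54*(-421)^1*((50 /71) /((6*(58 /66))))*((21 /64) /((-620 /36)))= -105516848745 /8170112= -12914.98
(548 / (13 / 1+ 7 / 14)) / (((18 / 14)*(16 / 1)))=959 / 486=1.97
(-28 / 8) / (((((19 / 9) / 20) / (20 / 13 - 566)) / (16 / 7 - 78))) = -350022600 / 247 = -1417095.55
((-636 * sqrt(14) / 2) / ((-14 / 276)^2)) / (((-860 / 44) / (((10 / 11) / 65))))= 12111984 * sqrt(14) / 136955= 330.90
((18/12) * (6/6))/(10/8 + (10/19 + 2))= 114/287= 0.40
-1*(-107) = 107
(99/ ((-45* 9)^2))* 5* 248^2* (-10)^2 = 13530880/ 729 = 18560.88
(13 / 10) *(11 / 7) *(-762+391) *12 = -45474 / 5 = -9094.80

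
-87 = -87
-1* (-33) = 33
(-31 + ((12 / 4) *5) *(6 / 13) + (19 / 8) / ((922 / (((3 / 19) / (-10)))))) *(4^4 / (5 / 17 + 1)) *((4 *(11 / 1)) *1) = -6279641968 / 29965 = -209565.89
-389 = -389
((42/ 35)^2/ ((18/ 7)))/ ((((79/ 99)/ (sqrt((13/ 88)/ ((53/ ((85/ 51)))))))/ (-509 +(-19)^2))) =-7.08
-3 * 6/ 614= -9/ 307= -0.03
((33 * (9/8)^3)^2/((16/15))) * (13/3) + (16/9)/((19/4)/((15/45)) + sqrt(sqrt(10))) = -92416 * 10^(1/4)/10553441 -4096 * 10^(3/4)/94980969 + 19456 * sqrt(10)/31660323 + 397005407312255697/44264339800064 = 8968.95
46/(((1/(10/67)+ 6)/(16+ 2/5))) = 7544/127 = 59.40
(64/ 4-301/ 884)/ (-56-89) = -13843/ 128180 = -0.11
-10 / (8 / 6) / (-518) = 0.01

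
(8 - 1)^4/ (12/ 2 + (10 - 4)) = 2401/ 12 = 200.08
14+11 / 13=193 / 13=14.85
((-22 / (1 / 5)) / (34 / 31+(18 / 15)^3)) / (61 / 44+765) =-9377500 / 184555033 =-0.05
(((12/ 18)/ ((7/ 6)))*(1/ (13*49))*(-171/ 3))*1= -228/ 4459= -0.05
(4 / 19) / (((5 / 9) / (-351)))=-12636 / 95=-133.01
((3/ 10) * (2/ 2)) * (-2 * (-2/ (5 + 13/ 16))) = 32/ 155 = 0.21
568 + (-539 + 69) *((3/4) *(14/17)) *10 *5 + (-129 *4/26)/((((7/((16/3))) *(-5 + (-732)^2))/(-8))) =-11560591581590/828911993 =-13946.71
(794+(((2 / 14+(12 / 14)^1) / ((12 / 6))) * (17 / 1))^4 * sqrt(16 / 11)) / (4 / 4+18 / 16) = 6352 / 17+9826 * sqrt(11) / 11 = 3336.30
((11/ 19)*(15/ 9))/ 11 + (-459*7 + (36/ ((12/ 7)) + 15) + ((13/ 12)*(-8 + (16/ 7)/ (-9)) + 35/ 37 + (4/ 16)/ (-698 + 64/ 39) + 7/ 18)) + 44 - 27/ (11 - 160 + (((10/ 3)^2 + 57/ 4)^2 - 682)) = -298186427795972755/ 94952465103384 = -3140.38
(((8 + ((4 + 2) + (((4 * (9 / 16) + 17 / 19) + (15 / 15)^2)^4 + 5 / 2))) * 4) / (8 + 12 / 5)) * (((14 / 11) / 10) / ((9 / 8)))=24257511901 / 1789046688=13.56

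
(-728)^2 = 529984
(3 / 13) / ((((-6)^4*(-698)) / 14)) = -7 / 1959984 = -0.00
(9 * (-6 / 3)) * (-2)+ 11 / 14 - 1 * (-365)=5625 / 14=401.79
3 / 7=0.43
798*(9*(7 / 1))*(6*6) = 1809864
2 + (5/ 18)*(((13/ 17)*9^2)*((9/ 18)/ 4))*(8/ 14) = 1537/ 476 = 3.23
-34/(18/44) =-748/9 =-83.11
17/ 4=4.25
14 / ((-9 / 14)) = -21.78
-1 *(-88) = 88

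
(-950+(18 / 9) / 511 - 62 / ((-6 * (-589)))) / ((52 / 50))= -691776175 / 757302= -913.47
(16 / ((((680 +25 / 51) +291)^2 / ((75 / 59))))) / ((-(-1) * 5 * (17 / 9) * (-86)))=-41310 / 1556960779073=-0.00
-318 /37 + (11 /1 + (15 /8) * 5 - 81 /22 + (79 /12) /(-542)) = 5351461 /661782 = 8.09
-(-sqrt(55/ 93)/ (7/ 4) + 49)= -49 + 4 *sqrt(5115)/ 651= -48.56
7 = 7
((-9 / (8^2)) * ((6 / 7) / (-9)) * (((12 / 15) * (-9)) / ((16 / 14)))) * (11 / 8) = -297 / 2560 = -0.12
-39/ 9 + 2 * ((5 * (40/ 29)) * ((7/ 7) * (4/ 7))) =2161/ 609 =3.55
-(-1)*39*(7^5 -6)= 655239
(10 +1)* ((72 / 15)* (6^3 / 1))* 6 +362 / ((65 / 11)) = 4451854 / 65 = 68490.06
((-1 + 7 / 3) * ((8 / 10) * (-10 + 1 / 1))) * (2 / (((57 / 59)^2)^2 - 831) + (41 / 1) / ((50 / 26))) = -8577321071392 / 41912379125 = -204.65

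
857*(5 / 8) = 4285 / 8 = 535.62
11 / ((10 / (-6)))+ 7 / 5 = -26 / 5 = -5.20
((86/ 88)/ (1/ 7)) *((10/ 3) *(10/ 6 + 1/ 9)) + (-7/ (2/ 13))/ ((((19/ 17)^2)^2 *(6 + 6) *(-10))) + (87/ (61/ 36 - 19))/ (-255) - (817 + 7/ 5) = -25500767801740177/ 32794257933360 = -777.60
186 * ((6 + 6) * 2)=4464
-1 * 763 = -763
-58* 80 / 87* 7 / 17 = -1120 / 51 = -21.96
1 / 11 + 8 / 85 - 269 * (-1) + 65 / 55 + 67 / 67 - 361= -83807 / 935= -89.63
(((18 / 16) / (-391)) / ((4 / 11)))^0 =1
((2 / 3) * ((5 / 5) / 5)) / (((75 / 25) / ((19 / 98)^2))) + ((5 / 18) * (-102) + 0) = -6122189 / 216090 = -28.33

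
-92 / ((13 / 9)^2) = -44.09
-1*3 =-3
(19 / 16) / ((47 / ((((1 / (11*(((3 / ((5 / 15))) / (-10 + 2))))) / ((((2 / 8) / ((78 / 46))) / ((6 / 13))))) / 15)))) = -76 / 178365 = -0.00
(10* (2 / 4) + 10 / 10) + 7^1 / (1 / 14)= 104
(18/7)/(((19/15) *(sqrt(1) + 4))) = 54/133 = 0.41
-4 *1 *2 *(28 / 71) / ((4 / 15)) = -840 / 71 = -11.83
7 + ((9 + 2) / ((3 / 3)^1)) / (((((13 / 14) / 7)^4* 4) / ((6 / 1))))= 53293.21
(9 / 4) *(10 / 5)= 9 / 2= 4.50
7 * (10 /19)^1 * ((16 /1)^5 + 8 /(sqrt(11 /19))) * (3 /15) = 112 * sqrt(209) /209 + 14680064 /19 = 772642.69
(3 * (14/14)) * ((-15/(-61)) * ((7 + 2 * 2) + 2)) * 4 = 2340/61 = 38.36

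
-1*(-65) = 65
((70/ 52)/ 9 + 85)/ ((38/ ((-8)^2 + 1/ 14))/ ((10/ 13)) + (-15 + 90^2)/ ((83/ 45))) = 190184125/ 9792252834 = 0.02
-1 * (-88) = 88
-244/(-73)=244/73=3.34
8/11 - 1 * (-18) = 18.73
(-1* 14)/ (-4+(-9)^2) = -2/ 11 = -0.18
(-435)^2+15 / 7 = 1324590 / 7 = 189227.14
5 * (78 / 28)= 195 / 14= 13.93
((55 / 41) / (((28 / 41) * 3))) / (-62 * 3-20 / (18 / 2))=-15 / 4312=-0.00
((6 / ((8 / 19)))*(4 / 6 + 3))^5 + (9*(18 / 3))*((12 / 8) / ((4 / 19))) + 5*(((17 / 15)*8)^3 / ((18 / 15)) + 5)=161506636964837 / 414720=389435370.77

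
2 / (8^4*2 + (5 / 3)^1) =6 / 24581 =0.00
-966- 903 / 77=-10755 / 11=-977.73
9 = 9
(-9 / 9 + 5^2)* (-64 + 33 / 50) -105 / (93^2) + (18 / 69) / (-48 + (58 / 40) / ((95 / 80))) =-5599521337517 / 3683464950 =-1520.18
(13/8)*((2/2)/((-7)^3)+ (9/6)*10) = 8359/343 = 24.37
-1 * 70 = -70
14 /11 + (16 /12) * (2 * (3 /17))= 326 /187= 1.74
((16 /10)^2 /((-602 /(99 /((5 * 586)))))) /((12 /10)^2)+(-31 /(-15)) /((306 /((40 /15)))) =0.02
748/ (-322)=-2.32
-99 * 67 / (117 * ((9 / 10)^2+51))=-6700 / 6123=-1.09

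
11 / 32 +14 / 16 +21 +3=807 / 32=25.22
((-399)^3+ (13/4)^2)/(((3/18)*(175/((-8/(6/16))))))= 1626142424/35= 46461212.11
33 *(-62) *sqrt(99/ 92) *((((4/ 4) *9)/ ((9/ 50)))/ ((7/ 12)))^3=-662904000000 *sqrt(253)/ 7889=-1336561491.10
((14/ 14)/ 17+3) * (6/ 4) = 78/ 17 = 4.59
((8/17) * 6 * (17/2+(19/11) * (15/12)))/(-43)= -5628/8041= -0.70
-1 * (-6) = 6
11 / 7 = 1.57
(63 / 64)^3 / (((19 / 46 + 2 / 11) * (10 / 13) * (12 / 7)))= 274134861 / 225443840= 1.22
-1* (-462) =462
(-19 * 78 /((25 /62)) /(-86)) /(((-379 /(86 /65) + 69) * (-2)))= 45942 /467525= 0.10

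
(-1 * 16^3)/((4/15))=-15360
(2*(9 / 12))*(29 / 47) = 87 / 94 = 0.93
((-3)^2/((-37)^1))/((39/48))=-144/481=-0.30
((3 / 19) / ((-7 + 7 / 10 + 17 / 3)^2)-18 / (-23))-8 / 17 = 1892498 / 2681869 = 0.71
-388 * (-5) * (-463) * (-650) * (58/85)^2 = 78561914080/289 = 271840533.15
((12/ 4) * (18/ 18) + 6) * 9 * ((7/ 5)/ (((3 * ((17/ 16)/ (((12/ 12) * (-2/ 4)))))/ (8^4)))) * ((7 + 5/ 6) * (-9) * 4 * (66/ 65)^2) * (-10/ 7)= -2173605249024/ 71825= -30262516.52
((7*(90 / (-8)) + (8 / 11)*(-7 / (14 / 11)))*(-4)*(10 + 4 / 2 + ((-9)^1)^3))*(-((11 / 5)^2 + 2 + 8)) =88048317 / 25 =3521932.68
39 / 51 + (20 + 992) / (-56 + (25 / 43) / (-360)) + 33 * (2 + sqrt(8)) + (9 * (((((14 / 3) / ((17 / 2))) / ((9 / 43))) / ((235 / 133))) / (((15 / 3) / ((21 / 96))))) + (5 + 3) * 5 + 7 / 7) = 7503832236611 / 83118851400 + 66 * sqrt(2) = 183.62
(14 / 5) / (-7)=-2 / 5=-0.40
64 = 64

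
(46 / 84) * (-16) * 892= -164128 / 21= -7815.62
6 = 6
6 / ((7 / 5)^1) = 30 / 7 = 4.29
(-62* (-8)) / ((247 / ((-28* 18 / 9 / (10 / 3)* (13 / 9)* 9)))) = -438.57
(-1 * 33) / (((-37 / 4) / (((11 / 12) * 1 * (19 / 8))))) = 2299 / 296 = 7.77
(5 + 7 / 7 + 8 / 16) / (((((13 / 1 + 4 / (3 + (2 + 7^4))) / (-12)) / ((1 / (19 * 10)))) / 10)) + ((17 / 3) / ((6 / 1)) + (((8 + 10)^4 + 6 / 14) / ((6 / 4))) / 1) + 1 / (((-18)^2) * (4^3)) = 3018878102710397 / 43136126208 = 69984.91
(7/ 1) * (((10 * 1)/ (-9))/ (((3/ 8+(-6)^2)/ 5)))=-2800/ 2619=-1.07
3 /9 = 1 /3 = 0.33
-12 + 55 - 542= -499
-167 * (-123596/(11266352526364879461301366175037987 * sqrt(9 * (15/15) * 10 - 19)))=20640532 * sqrt(71)/799911029371906441752396998427697077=0.00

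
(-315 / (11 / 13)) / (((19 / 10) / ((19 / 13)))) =-3150 / 11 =-286.36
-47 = -47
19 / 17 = 1.12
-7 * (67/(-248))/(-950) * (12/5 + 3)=-12663/1178000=-0.01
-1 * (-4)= 4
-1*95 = -95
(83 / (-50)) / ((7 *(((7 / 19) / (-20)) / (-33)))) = -104082 / 245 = -424.82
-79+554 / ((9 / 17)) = 8707 / 9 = 967.44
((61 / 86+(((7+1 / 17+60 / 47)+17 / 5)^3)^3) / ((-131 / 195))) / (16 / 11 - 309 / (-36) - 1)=-242239822678876224710405265334354266097873109742 / 348386440395787129463336576850246484375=-695319319.56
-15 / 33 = -5 / 11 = -0.45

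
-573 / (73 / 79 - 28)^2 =-1192031 / 1525107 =-0.78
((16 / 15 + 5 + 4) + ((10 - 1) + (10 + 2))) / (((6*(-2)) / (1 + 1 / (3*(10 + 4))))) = -10019 / 3780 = -2.65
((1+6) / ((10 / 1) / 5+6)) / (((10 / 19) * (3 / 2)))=133 / 120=1.11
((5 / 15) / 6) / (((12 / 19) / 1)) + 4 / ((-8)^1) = -89 / 216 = -0.41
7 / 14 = 1 / 2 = 0.50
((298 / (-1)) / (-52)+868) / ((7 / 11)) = 249887 / 182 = 1373.01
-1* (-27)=27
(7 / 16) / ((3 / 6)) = 0.88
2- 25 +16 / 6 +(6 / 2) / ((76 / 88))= -961 / 57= -16.86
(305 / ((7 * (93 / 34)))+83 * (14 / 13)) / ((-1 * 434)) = -445636 / 1836471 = -0.24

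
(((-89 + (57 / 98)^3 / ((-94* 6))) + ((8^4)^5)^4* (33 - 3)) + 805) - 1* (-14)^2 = 53005411943351529887498930000000000000000000000000000000000000000000000000.00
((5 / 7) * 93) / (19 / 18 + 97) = 1674 / 2471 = 0.68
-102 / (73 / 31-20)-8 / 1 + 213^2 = 24815629 / 547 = 45366.78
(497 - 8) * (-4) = -1956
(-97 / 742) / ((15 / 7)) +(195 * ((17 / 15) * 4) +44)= 1475423 / 1590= 927.94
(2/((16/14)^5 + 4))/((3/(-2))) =-16807/74997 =-0.22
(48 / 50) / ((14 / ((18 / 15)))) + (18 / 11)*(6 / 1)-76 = -66.10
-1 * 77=-77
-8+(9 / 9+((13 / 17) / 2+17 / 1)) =353 / 34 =10.38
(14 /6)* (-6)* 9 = -126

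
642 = 642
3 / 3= 1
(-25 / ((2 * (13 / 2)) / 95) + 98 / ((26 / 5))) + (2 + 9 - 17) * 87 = -685.85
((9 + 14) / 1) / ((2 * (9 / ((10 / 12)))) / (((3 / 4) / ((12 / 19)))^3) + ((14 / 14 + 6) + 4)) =788785 / 819613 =0.96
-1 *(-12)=12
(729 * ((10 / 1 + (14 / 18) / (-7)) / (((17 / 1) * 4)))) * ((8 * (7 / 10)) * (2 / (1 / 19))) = 1917594 / 85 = 22559.93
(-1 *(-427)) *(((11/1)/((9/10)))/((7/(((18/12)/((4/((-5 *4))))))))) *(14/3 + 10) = -738100/9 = -82011.11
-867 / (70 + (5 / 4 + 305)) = -3468 / 1505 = -2.30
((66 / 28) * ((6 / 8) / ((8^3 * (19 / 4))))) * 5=495 / 136192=0.00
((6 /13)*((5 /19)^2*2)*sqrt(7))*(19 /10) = 30*sqrt(7) /247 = 0.32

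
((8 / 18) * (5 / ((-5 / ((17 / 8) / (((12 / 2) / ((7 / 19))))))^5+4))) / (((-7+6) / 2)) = 238635365990 / 4436154983077770609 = 0.00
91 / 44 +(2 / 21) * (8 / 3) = 6437 / 2772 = 2.32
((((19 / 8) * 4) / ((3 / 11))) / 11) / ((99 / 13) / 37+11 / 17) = 155363 / 41844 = 3.71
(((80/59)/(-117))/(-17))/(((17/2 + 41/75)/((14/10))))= 5600/53081769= 0.00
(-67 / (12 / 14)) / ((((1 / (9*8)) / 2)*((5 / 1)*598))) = -5628 / 1495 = -3.76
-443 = -443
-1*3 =-3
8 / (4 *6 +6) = 4 / 15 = 0.27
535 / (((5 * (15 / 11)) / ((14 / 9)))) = 16478 / 135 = 122.06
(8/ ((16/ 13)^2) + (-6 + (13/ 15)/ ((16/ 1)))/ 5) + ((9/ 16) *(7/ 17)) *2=185857/ 40800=4.56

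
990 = 990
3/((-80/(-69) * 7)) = 207/560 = 0.37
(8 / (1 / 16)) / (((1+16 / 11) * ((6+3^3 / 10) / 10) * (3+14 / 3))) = 140800 / 18009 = 7.82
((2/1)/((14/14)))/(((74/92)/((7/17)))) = 644/629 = 1.02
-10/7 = -1.43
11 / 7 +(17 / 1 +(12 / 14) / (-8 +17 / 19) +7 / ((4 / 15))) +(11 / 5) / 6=11357 / 252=45.07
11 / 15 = 0.73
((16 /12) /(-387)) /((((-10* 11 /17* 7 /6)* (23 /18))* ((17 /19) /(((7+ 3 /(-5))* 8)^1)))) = 38912 /1903825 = 0.02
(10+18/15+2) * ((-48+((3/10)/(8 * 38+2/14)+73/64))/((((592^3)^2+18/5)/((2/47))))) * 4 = -1053481539/430728649807785869289880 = -0.00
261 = 261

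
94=94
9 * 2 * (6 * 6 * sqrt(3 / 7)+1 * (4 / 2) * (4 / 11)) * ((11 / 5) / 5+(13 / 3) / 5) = 4704 / 275+3024 * sqrt(21) / 25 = 571.41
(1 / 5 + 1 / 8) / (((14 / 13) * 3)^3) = 28561 / 2963520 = 0.01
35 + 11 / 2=40.50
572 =572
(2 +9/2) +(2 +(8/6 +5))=89/6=14.83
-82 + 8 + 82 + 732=740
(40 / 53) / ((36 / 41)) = 410 / 477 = 0.86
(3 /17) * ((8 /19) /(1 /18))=432 /323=1.34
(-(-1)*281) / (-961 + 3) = -281 / 958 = -0.29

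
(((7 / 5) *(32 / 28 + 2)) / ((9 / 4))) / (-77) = -8 / 315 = -0.03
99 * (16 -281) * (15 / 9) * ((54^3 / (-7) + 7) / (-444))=-2294323625 / 1036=-2214598.09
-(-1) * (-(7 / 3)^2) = -49 / 9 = -5.44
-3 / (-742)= 0.00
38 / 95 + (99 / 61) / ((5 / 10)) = 1112 / 305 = 3.65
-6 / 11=-0.55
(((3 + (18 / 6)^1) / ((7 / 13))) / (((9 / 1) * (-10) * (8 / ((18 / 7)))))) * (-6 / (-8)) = -117 / 3920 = -0.03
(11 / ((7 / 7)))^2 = 121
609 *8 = 4872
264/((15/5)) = 88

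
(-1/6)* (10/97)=-5/291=-0.02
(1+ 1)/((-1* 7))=-2/7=-0.29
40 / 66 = 20 / 33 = 0.61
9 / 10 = 0.90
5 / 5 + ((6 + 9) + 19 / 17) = 291 / 17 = 17.12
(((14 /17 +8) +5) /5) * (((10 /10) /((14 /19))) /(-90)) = -893 /21420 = -0.04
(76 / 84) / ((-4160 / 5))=-19 / 17472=-0.00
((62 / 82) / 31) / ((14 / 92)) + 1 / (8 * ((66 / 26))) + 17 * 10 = 12896435 / 75768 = 170.21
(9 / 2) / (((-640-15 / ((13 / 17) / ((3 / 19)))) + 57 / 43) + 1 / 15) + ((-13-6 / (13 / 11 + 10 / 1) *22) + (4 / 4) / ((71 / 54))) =-14315393288619 / 595201801018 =-24.05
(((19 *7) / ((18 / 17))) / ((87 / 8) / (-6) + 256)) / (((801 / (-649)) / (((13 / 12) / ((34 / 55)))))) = -0.70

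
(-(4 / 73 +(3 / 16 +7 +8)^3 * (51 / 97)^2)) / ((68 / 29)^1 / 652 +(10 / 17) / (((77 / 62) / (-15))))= 16859001709434211481 / 123616070180368384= 136.38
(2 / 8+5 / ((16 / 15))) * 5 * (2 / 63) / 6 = 395 / 3024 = 0.13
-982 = -982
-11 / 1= -11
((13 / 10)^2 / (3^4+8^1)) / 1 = 169 / 8900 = 0.02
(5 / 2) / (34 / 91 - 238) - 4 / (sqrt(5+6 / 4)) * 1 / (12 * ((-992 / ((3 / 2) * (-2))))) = -0.01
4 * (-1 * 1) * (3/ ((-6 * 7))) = 2/ 7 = 0.29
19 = 19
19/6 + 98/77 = 293/66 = 4.44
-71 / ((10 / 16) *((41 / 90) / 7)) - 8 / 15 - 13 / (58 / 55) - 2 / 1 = -62794249 / 35670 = -1760.42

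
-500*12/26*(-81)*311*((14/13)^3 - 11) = -1619000379000/28561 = -56685703.55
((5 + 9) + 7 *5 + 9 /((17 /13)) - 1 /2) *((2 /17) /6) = 1883 /1734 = 1.09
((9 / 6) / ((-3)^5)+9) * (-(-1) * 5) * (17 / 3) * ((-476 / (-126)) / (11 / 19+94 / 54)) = 470611 / 1134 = 415.00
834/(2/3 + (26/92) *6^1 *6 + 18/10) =65.98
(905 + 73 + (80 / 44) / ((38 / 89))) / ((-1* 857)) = -205292 / 179113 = -1.15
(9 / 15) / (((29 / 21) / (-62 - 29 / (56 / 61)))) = -40.66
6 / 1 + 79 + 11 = 96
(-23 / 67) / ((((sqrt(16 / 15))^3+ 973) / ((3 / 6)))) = -75529125 / 428157641386+ 11040*sqrt(15) / 214078820693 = -0.00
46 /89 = 0.52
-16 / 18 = -8 / 9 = -0.89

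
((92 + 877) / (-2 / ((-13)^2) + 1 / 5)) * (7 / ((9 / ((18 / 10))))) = 382109 / 53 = 7209.60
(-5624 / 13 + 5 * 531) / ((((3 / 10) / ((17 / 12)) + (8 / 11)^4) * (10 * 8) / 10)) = 35954416135 / 63616592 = 565.17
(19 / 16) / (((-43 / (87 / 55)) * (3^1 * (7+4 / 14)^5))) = -9260657 / 13055755497840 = -0.00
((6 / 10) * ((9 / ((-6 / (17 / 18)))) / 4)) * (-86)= 731 / 40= 18.28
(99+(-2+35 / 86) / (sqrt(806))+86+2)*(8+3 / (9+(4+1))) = 21505 / 14 -15755*sqrt(806) / 970424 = 1535.61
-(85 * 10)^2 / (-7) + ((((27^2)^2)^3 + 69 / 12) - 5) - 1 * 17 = 4202649788318864933 / 28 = 150094635297102319.04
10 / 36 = 5 / 18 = 0.28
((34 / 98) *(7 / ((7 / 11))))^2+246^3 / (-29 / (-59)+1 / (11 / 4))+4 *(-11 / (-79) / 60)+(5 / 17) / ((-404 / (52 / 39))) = 3146588333933434681 / 180751757865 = 17408341.53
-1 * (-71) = 71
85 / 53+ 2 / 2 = 2.60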